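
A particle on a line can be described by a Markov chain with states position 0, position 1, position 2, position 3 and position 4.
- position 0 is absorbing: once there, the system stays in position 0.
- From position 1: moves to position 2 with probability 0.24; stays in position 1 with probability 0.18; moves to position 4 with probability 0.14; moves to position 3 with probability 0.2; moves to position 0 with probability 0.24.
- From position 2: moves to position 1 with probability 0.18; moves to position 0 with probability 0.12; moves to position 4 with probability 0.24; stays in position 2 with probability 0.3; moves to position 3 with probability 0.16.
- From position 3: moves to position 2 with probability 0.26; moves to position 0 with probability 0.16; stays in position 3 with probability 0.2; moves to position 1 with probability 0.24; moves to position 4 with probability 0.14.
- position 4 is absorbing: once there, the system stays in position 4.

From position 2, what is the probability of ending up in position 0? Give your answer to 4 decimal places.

Let h(s) be the probability of absorption at position 0 starting from transient state s. Then h(position 0) = 1 and h(position 4) = 0. By first-step analysis:
h(position 1) = 0.24·1 + 0.18·h(position 1) + 0.24·h(position 2) + 0.2·h(position 3) + 0.14·0
h(position 2) = 0.12·1 + 0.18·h(position 1) + 0.3·h(position 2) + 0.16·h(position 3) + 0.24·0
h(position 3) = 0.16·1 + 0.24·h(position 1) + 0.26·h(position 2) + 0.2·h(position 3) + 0.14·0
Solving: h(position 1) = 0.5386, h(position 2) = 0.4241, h(position 3) = 0.4994.
Starting from position 2, the probability is 0.4241.

0.4241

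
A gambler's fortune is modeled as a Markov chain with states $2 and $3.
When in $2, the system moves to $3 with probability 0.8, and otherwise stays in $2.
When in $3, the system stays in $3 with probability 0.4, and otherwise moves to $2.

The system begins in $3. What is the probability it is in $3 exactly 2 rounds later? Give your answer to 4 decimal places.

0.6400

Sum over the intermediate state after 1 round:
P = P($3→$2)·P($2→$3) + P($3→$3)·P($3→$3)
  = 0.6×0.8 + 0.4×0.4
  = 0.4800 + 0.1600 = 0.6400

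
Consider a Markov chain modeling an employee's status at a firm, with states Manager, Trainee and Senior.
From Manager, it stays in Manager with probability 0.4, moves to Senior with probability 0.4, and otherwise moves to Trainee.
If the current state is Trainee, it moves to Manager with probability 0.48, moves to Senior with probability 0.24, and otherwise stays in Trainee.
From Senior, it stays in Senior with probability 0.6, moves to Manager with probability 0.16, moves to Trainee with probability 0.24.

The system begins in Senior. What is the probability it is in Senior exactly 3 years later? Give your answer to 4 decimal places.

Propagate the distribution vector 3 years from Senior.
After 0 years: (0.0000, 0.0000, 1.0000)
After 1 year: (0.1600, 0.2400, 0.6000)
After 2 years: (0.2752, 0.2432, 0.4816)
After 3 years: (0.3039, 0.2387, 0.4574)
P(in Senior after 3 years) = 0.4574

0.4574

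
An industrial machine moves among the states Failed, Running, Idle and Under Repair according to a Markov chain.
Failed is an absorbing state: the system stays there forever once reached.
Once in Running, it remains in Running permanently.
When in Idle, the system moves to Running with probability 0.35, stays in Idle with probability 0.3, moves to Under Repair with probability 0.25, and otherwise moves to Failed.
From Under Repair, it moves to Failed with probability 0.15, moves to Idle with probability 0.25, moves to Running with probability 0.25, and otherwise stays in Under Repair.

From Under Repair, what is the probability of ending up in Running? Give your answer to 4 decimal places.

Let h(s) be the probability of absorption at Running starting from transient state s. Then h(Running) = 1 and h(Failed) = 0. By first-step analysis:
h(Idle) = 0.1·0 + 0.35·1 + 0.3·h(Idle) + 0.25·h(Under Repair)
h(Under Repair) = 0.15·0 + 0.25·1 + 0.25·h(Idle) + 0.35·h(Under Repair)
Solving: h(Idle) = 0.7389, h(Under Repair) = 0.6688.
Starting from Under Repair, the probability is 0.6688.

0.6688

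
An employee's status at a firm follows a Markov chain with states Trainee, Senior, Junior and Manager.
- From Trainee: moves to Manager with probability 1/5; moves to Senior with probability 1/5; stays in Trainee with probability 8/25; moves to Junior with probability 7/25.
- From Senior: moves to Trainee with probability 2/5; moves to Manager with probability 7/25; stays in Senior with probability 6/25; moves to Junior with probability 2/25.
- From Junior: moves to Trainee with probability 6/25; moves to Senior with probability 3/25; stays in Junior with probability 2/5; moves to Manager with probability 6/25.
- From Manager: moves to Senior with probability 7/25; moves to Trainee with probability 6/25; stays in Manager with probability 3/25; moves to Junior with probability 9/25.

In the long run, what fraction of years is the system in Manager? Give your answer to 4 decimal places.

0.2109

Let the stationary distribution be π with π = πP and π_1 + π_2 + π_3 + π_4 = 1.
π_1 = 0.32·π_1 + 0.4·π_2 + 0.24·π_3 + 0.24·π_4
π_2 = 0.2·π_1 + 0.24·π_2 + 0.12·π_3 + 0.28·π_4
π_3 = 0.28·π_1 + 0.08·π_2 + 0.4·π_3 + 0.36·π_4
Solving with the normalization constraint gives π = (0.2959, 0.2016, 0.2915, 0.2109).
So the stationary probability of Manager is 0.2109.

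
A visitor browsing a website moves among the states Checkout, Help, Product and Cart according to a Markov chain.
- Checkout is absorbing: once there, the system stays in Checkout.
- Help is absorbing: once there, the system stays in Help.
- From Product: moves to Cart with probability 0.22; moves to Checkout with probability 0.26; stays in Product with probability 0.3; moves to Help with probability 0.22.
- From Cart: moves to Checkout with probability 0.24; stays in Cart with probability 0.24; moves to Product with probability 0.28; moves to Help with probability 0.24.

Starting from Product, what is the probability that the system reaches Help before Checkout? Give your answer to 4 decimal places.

0.4677

Let h(s) be the probability of absorption at Help starting from transient state s. Then h(Help) = 1 and h(Checkout) = 0. By first-step analysis:
h(Product) = 0.26·0 + 0.22·1 + 0.3·h(Product) + 0.22·h(Cart)
h(Cart) = 0.24·0 + 0.24·1 + 0.28·h(Product) + 0.24·h(Cart)
Solving: h(Product) = 0.4677, h(Cart) = 0.4881.
Starting from Product, the probability is 0.4677.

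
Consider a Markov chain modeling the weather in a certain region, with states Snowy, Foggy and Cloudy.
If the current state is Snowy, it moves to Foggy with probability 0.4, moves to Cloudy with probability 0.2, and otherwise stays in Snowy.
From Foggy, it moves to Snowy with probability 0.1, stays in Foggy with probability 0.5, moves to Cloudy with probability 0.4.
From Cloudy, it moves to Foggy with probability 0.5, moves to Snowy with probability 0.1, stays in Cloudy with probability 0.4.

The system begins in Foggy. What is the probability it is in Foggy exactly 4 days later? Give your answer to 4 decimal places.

Propagate the distribution vector 4 days from Foggy.
After 0 days: (0.0000, 1.0000, 0.0000)
After 1 day: (0.1000, 0.5000, 0.4000)
After 2 days: (0.1300, 0.4900, 0.3800)
After 3 days: (0.1390, 0.4870, 0.3740)
After 4 days: (0.1417, 0.4861, 0.3722)
P(in Foggy after 4 days) = 0.4861

0.4861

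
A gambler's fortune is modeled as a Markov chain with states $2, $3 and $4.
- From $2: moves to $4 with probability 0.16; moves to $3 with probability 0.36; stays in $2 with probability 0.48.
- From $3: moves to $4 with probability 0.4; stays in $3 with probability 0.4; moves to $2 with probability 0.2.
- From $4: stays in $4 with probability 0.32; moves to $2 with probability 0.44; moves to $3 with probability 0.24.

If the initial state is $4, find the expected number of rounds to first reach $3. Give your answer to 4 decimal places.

3.3898

Let t(s) be the expected number of rounds to first reach $3 from state s, with t($3) = 0. Conditioning on the first round:
t($2) = 1 + 0.48·t($2) + 0.16·t($4)
t($4) = 1 + 0.44·t($2) + 0.32·t($4)
Solving: t($2) = 2.9661, t($4) = 3.3898.
Expected rounds from $4 to $3: 3.3898.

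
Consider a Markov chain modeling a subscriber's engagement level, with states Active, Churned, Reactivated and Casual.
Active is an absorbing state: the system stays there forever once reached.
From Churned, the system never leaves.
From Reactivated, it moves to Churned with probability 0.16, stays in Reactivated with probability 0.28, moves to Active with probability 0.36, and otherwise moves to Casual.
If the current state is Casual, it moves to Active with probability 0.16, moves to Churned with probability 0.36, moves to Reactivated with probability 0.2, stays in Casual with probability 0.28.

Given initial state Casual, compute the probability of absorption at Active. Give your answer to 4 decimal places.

0.3913

Let h(s) be the probability of absorption at Active starting from transient state s. Then h(Active) = 1 and h(Churned) = 0. By first-step analysis:
h(Reactivated) = 0.36·1 + 0.16·0 + 0.28·h(Reactivated) + 0.2·h(Casual)
h(Casual) = 0.16·1 + 0.36·0 + 0.2·h(Reactivated) + 0.28·h(Casual)
Solving: h(Reactivated) = 0.6087, h(Casual) = 0.3913.
Starting from Casual, the probability is 0.3913.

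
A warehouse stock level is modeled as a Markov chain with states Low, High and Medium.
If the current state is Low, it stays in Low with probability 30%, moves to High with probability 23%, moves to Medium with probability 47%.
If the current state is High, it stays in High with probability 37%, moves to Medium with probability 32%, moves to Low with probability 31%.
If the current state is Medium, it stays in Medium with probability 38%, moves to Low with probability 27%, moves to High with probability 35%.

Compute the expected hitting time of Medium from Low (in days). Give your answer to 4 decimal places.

2.3262

Let t(s) be the expected number of days to first reach Medium from state s, with t(Medium) = 0. Conditioning on the first day:
t(Low) = 1 + 0.3·t(Low) + 0.23·t(High)
t(High) = 1 + 0.31·t(Low) + 0.37·t(High)
Solving: t(Low) = 2.3262, t(High) = 2.7319.
Expected days from Low to Medium: 2.3262.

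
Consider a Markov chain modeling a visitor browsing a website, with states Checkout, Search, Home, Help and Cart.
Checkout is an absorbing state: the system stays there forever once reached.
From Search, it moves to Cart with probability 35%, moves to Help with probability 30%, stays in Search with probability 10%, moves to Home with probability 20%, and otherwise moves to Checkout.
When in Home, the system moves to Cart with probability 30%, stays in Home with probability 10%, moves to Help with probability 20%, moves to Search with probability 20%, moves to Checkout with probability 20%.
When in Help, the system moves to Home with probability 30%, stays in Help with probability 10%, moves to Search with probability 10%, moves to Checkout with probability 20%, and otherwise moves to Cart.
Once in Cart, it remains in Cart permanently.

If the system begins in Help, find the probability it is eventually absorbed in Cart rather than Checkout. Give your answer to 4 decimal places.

0.6280

Let h(s) be the probability of absorption at Cart starting from transient state s. Then h(Cart) = 1 and h(Checkout) = 0. By first-step analysis:
h(Search) = 0.05·0 + 0.1·h(Search) + 0.2·h(Home) + 0.3·h(Help) + 0.35·1
h(Home) = 0.2·0 + 0.2·h(Search) + 0.1·h(Home) + 0.2·h(Help) + 0.3·1
h(Help) = 0.2·0 + 0.1·h(Search) + 0.3·h(Home) + 0.1·h(Help) + 0.3·1
Solving: h(Search) = 0.7398, h(Home) = 0.6373, h(Help) = 0.6280.
Starting from Help, the probability is 0.6280.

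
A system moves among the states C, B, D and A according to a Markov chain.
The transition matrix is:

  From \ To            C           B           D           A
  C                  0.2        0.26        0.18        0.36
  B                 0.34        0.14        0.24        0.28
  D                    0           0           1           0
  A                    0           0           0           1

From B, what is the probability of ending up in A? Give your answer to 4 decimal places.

Let h(s) be the probability of absorption at A starting from transient state s. Then h(A) = 1 and h(D) = 0. By first-step analysis:
h(C) = 0.2·h(C) + 0.26·h(B) + 0.18·0 + 0.36·1
h(B) = 0.34·h(C) + 0.14·h(B) + 0.24·0 + 0.28·1
Solving: h(C) = 0.6378, h(B) = 0.5777.
Starting from B, the probability is 0.5777.

0.5777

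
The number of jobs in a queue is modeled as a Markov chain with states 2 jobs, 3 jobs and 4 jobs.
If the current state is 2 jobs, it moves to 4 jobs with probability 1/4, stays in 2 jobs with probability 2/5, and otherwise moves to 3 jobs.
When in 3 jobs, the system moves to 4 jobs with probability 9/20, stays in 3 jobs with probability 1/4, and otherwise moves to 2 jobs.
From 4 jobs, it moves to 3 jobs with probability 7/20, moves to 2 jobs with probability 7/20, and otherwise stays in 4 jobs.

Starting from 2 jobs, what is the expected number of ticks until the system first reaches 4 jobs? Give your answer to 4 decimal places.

3.1884

Let t(s) be the expected number of ticks to first reach 4 jobs from state s, with t(4 jobs) = 0. Conditioning on the first tick:
t(2 jobs) = 1 + 0.4·t(2 jobs) + 0.35·t(3 jobs)
t(3 jobs) = 1 + 0.3·t(2 jobs) + 0.25·t(3 jobs)
Solving: t(2 jobs) = 3.1884, t(3 jobs) = 2.6087.
Expected ticks from 2 jobs to 4 jobs: 3.1884.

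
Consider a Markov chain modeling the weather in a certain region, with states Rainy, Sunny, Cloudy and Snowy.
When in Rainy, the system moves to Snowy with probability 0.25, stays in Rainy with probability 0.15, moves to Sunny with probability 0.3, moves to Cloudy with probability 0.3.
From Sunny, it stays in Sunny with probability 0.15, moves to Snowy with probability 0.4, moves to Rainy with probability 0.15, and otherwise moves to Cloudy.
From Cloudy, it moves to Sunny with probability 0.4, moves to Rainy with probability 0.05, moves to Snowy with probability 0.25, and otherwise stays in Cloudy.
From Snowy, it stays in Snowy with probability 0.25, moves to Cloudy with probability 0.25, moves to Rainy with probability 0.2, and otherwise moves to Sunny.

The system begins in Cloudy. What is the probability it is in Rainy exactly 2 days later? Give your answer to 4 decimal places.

Propagate the distribution vector 2 days from Cloudy.
After 0 days: (0.0000, 0.0000, 1.0000, 0.0000)
After 1 day: (0.0500, 0.4000, 0.3000, 0.2500)
After 2 days: (0.1325, 0.2700, 0.2875, 0.3100)
P(in Rainy after 2 days) = 0.1325

0.1325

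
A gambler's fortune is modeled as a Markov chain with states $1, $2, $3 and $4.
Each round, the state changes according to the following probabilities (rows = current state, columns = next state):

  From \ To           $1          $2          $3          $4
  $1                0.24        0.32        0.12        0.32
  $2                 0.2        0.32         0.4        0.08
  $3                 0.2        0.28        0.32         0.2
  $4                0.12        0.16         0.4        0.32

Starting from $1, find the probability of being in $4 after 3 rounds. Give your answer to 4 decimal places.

Propagate the distribution vector 3 rounds from $1.
After 0 rounds: (1.0000, 0.0000, 0.0000, 0.0000)
After 1 round: (0.2400, 0.3200, 0.1200, 0.3200)
After 2 rounds: (0.1840, 0.2640, 0.3232, 0.2288)
After 3 rounds: (0.1891, 0.2705, 0.3226, 0.2179)
P(in $4 after 3 rounds) = 0.2179

0.2179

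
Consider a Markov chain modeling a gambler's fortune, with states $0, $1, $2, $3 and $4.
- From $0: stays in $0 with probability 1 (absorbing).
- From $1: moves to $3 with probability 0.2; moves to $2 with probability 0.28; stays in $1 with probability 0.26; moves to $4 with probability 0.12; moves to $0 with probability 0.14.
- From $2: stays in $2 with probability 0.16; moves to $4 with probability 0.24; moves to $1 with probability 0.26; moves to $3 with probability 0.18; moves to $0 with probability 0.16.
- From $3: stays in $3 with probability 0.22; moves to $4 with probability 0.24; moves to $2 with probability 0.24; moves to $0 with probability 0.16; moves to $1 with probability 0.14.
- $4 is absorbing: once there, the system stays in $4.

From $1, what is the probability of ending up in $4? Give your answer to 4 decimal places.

0.5376

Let h(s) be the probability of absorption at $4 starting from transient state s. Then h($4) = 1 and h($0) = 0. By first-step analysis:
h($1) = 0.14·0 + 0.26·h($1) + 0.28·h($2) + 0.2·h($3) + 0.12·1
h($2) = 0.16·0 + 0.26·h($1) + 0.16·h($2) + 0.18·h($3) + 0.24·1
h($3) = 0.16·0 + 0.14·h($1) + 0.24·h($2) + 0.22·h($3) + 0.24·1
Solving: h($1) = 0.5376, h($2) = 0.5768, h($3) = 0.5816.
Starting from $1, the probability is 0.5376.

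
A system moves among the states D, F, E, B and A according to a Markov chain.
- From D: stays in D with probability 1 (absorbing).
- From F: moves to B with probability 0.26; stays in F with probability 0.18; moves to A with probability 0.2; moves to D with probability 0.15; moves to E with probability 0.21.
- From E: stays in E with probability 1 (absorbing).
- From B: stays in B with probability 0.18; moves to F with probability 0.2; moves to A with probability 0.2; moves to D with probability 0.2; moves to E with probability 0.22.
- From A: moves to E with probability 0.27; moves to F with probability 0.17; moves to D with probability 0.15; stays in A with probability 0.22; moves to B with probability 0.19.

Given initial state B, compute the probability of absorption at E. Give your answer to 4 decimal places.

Let h(s) be the probability of absorption at E starting from transient state s. Then h(E) = 1 and h(D) = 0. By first-step analysis:
h(F) = 0.15·0 + 0.18·h(F) + 0.21·1 + 0.26·h(B) + 0.2·h(A)
h(B) = 0.2·0 + 0.2·h(F) + 0.22·1 + 0.18·h(B) + 0.2·h(A)
h(A) = 0.15·0 + 0.17·h(F) + 0.27·1 + 0.19·h(B) + 0.22·h(A)
Solving: h(F) = 0.5818, h(B) = 0.5588, h(A) = 0.6091.
Starting from B, the probability is 0.5588.

0.5588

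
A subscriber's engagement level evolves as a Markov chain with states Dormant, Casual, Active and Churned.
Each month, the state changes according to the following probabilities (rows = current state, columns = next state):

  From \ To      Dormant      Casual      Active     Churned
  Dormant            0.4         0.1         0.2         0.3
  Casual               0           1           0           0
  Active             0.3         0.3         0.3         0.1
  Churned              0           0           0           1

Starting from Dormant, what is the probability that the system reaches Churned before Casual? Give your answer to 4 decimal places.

0.6389

Let h(s) be the probability of absorption at Churned starting from transient state s. Then h(Churned) = 1 and h(Casual) = 0. By first-step analysis:
h(Dormant) = 0.4·h(Dormant) + 0.1·0 + 0.2·h(Active) + 0.3·1
h(Active) = 0.3·h(Dormant) + 0.3·0 + 0.3·h(Active) + 0.1·1
Solving: h(Dormant) = 0.6389, h(Active) = 0.4167.
Starting from Dormant, the probability is 0.6389.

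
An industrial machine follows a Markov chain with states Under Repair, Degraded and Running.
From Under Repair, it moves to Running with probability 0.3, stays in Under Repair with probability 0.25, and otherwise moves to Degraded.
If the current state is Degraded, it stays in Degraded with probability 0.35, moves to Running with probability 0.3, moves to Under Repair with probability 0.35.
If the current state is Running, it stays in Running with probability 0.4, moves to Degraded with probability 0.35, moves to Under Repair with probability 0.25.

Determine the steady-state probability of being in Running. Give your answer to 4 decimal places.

Let the stationary distribution be π with π = πP and π_1 + π_2 + π_3 = 1.
π_1 = 0.25·π_1 + 0.35·π_2 + 0.25·π_3
π_2 = 0.45·π_1 + 0.35·π_2 + 0.35·π_3
Solving with the normalization constraint gives π = (0.2879, 0.3788, 0.3333).
So the stationary probability of Running is 0.3333.

0.3333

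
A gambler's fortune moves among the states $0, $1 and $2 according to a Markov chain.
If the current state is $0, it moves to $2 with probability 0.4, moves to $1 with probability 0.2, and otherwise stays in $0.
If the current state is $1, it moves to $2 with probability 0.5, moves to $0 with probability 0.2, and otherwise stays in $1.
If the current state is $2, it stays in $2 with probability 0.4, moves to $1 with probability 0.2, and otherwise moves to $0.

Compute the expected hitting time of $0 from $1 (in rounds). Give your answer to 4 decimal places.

Let t(s) be the expected number of rounds to first reach $0 from state s, with t($0) = 0. Conditioning on the first round:
t($1) = 1 + 0.3·t($1) + 0.5·t($2)
t($2) = 1 + 0.2·t($1) + 0.4·t($2)
Solving: t($1) = 3.4375, t($2) = 2.8125.
Expected rounds from $1 to $0: 3.4375.

3.4375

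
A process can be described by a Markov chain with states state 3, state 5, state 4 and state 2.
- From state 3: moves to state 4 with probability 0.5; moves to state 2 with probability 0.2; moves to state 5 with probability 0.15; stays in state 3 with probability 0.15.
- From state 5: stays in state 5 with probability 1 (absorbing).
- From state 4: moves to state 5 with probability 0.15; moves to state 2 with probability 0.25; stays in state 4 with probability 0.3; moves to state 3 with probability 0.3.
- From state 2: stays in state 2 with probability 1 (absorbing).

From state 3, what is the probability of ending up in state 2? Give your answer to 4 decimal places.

Let h(s) be the probability of absorption at state 2 starting from transient state s. Then h(state 2) = 1 and h(state 5) = 0. By first-step analysis:
h(state 3) = 0.15·h(state 3) + 0.15·0 + 0.5·h(state 4) + 0.2·1
h(state 4) = 0.3·h(state 3) + 0.15·0 + 0.3·h(state 4) + 0.25·1
Solving: h(state 3) = 0.5955, h(state 4) = 0.6124.
Starting from state 3, the probability is 0.5955.

0.5955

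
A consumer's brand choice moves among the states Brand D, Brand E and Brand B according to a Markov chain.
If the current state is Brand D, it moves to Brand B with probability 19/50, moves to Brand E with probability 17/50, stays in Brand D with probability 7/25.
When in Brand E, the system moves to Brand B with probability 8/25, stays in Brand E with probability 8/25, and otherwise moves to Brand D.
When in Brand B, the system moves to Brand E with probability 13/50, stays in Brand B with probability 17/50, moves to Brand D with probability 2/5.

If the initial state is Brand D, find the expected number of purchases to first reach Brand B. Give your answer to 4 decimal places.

Let t(s) be the expected number of purchases to first reach Brand B from state s, with t(Brand B) = 0. Conditioning on the first purchase:
t(Brand D) = 1 + 0.28·t(Brand D) + 0.34·t(Brand E)
t(Brand E) = 1 + 0.36·t(Brand D) + 0.32·t(Brand E)
Solving: t(Brand D) = 2.7778, t(Brand E) = 2.9412.
Expected purchases from Brand D to Brand B: 2.7778.

2.7778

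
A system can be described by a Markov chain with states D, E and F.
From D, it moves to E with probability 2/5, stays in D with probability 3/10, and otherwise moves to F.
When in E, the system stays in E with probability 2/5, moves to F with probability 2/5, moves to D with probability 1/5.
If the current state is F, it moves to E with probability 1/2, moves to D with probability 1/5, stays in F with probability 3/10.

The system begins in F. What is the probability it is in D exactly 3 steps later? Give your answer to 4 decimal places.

Propagate the distribution vector 3 steps from F.
After 0 steps: (0.0000, 0.0000, 1.0000)
After 1 step: (0.2000, 0.5000, 0.3000)
After 2 steps: (0.2200, 0.4300, 0.3500)
After 3 steps: (0.2220, 0.4350, 0.3430)
P(in D after 3 steps) = 0.2220

0.2220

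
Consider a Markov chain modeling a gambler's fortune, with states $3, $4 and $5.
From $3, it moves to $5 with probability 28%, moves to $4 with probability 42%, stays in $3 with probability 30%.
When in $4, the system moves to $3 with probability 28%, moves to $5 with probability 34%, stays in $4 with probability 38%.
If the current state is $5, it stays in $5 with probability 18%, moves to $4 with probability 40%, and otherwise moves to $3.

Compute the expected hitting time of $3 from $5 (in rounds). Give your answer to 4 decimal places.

Let t(s) be the expected number of rounds to first reach $3 from state s, with t($3) = 0. Conditioning on the first round:
t($4) = 1 + 0.38·t($4) + 0.34·t($5)
t($5) = 1 + 0.4·t($4) + 0.18·t($5)
Solving: t($4) = 3.1149, t($5) = 2.7390.
Expected rounds from $5 to $3: 2.7390.

2.7390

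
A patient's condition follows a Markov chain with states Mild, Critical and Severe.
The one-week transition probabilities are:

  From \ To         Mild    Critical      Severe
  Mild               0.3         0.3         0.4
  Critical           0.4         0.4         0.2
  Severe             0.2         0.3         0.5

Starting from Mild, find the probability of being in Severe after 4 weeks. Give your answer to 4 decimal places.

Propagate the distribution vector 4 weeks from Mild.
After 0 weeks: (1.0000, 0.0000, 0.0000)
After 1 week: (0.3000, 0.3000, 0.4000)
After 2 weeks: (0.2900, 0.3300, 0.3800)
After 3 weeks: (0.2950, 0.3330, 0.3720)
After 4 weeks: (0.2961, 0.3333, 0.3706)
P(in Severe after 4 weeks) = 0.3706

0.3706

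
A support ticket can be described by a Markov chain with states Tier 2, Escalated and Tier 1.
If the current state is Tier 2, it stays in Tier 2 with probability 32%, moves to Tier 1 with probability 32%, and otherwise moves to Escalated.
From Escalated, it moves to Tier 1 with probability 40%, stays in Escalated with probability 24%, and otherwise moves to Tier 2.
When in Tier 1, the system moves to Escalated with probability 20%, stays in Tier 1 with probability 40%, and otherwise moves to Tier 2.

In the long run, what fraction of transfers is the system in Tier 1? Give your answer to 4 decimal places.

Let the stationary distribution be π with π = πP and π_1 + π_2 + π_3 = 1.
π_1 = 0.32·π_1 + 0.36·π_2 + 0.4·π_3
π_2 = 0.36·π_1 + 0.24·π_2 + 0.2·π_3
Solving with the normalization constraint gives π = (0.3604, 0.2684, 0.3712).
So the stationary probability of Tier 1 is 0.3712.

0.3712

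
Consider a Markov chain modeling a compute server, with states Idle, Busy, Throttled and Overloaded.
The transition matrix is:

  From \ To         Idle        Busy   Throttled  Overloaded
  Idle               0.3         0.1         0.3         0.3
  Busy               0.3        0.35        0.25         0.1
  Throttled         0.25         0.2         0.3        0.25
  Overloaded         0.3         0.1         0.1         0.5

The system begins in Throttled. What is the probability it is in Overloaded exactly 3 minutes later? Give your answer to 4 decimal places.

Propagate the distribution vector 3 minutes from Throttled.
After 0 minutes: (0.0000, 0.0000, 1.0000, 0.0000)
After 1 minute: (0.2500, 0.2000, 0.3000, 0.2500)
After 2 minutes: (0.2850, 0.1800, 0.2400, 0.2950)
After 3 minutes: (0.2880, 0.1690, 0.2320, 0.3110)
P(in Overloaded after 3 minutes) = 0.3110

0.3110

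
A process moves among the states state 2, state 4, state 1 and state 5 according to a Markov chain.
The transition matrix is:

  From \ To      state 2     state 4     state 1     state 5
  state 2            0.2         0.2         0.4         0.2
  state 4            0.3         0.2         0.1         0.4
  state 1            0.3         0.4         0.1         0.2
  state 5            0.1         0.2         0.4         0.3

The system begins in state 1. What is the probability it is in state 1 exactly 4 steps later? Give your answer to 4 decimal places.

0.2473

Propagate the distribution vector 4 steps from state 1.
After 0 steps: (0.0000, 0.0000, 1.0000, 0.0000)
After 1 step: (0.3000, 0.4000, 0.1000, 0.2000)
After 2 steps: (0.2300, 0.2200, 0.2500, 0.3000)
After 3 steps: (0.2170, 0.2500, 0.2590, 0.2740)
After 4 steps: (0.2235, 0.2518, 0.2473, 0.2774)
P(in state 1 after 4 steps) = 0.2473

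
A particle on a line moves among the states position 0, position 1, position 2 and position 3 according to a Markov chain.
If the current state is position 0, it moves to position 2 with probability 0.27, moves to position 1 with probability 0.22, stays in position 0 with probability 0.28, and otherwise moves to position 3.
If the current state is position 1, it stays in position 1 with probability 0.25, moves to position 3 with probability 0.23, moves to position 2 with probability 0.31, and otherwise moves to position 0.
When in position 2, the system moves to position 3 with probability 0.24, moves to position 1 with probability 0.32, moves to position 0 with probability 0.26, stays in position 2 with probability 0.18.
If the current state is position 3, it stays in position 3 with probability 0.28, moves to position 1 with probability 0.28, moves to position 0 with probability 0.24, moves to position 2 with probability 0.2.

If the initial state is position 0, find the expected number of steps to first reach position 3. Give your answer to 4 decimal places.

Let t(s) be the expected number of steps to first reach position 3 from state s, with t(position 3) = 0. Conditioning on the first step:
t(position 0) = 1 + 0.28·t(position 0) + 0.22·t(position 1) + 0.27·t(position 2)
t(position 1) = 1 + 0.21·t(position 0) + 0.25·t(position 1) + 0.31·t(position 2)
t(position 2) = 1 + 0.26·t(position 0) + 0.32·t(position 1) + 0.18·t(position 2)
Solving: t(position 0) = 4.2998, t(position 1) = 4.2981, t(position 2) = 4.2602.
Expected steps from position 0 to position 3: 4.2998.

4.2998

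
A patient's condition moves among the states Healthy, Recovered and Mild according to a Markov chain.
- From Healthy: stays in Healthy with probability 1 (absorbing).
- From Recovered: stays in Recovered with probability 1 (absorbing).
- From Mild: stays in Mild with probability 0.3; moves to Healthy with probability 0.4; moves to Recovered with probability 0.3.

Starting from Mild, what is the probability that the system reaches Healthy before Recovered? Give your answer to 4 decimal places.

Let h(s) be the probability of absorption at Healthy starting from transient state s. Then h(Healthy) = 1 and h(Recovered) = 0. By first-step analysis:
h(Mild) = 0.4·1 + 0.3·0 + 0.3·h(Mild)
Solving: h(Mild) = 0.5714.
Starting from Mild, the probability is 0.5714.

0.5714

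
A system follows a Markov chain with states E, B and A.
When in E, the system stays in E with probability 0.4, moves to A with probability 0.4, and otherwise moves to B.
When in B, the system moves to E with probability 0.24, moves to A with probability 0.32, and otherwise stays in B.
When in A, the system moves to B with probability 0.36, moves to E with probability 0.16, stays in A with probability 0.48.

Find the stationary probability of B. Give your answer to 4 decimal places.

Let the stationary distribution be π with π = πP and π_1 + π_2 + π_3 = 1.
π_1 = 0.4·π_1 + 0.24·π_2 + 0.16·π_3
π_2 = 0.2·π_1 + 0.44·π_2 + 0.36·π_3
Solving with the normalization constraint gives π = (0.2472, 0.3483, 0.4045).
So the stationary probability of B is 0.3483.

0.3483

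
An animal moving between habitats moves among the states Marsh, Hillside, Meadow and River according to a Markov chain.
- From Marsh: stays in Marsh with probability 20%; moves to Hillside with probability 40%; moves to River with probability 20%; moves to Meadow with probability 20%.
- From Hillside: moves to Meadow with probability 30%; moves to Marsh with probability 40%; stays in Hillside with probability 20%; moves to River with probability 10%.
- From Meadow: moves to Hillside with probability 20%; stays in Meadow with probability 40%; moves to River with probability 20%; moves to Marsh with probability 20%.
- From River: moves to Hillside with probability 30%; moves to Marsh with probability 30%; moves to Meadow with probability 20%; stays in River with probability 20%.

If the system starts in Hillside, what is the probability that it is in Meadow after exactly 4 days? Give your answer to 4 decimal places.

Propagate the distribution vector 4 days from Hillside.
After 0 days: (0.0000, 1.0000, 0.0000, 0.0000)
After 1 day: (0.4000, 0.2000, 0.3000, 0.1000)
After 2 days: (0.2500, 0.2900, 0.2800, 0.1800)
After 3 days: (0.2760, 0.2680, 0.2850, 0.1710)
After 4 days: (0.2707, 0.2723, 0.2838, 0.1732)
P(in Meadow after 4 days) = 0.2838

0.2838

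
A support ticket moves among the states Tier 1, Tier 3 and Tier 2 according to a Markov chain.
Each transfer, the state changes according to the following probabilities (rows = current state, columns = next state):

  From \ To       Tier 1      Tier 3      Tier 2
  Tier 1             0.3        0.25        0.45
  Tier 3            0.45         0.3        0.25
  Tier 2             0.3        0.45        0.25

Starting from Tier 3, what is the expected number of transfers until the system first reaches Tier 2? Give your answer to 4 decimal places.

3.0464

Let t(s) be the expected number of transfers to first reach Tier 2 from state s, with t(Tier 2) = 0. Conditioning on the first transfer:
t(Tier 1) = 1 + 0.3·t(Tier 1) + 0.25·t(Tier 3)
t(Tier 3) = 1 + 0.45·t(Tier 1) + 0.3·t(Tier 3)
Solving: t(Tier 1) = 2.5166, t(Tier 3) = 3.0464.
Expected transfers from Tier 3 to Tier 2: 3.0464.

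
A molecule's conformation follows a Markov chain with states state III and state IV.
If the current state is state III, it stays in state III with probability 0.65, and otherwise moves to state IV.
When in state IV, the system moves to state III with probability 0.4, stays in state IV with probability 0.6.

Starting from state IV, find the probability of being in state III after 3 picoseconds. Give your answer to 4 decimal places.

Propagate the distribution vector 3 picoseconds from state IV.
After 0 picoseconds: (0.0000, 1.0000)
After 1 picosecond: (0.4000, 0.6000)
After 2 picoseconds: (0.5000, 0.5000)
After 3 picoseconds: (0.5250, 0.4750)
P(in state III after 3 picoseconds) = 0.5250

0.5250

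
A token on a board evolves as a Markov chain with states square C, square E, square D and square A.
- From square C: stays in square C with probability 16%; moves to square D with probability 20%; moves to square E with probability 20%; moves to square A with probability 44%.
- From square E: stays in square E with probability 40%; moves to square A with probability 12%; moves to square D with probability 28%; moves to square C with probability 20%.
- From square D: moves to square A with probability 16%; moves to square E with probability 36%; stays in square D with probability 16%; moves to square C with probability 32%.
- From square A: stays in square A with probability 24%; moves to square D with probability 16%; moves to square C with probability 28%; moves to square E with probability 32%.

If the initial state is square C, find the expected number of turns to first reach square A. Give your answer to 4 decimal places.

3.4954

Let t(s) be the expected number of turns to first reach square A from state s, with t(square A) = 0. Conditioning on the first turn:
t(square C) = 1 + 0.16·t(square C) + 0.2·t(square E) + 0.2·t(square D)
t(square E) = 1 + 0.2·t(square C) + 0.4·t(square E) + 0.28·t(square D)
t(square D) = 1 + 0.32·t(square C) + 0.36·t(square E) + 0.16·t(square D)
Solving: t(square C) = 3.4954, t(square E) = 5.0109, t(square D) = 4.6696.
Expected turns from square C to square A: 3.4954.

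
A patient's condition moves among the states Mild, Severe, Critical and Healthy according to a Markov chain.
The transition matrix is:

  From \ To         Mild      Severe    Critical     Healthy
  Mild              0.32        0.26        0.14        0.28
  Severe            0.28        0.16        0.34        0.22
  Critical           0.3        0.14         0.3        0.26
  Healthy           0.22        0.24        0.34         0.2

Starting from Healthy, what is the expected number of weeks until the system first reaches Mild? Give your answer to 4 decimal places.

3.8809

Let t(s) be the expected number of weeks to first reach Mild from state s, with t(Mild) = 0. Conditioning on the first week:
t(Severe) = 1 + 0.16·t(Severe) + 0.34·t(Critical) + 0.22·t(Healthy)
t(Critical) = 1 + 0.14·t(Severe) + 0.3·t(Critical) + 0.26·t(Healthy)
t(Healthy) = 1 + 0.24·t(Severe) + 0.34·t(Critical) + 0.2·t(Healthy)
Solving: t(Severe) = 3.6653, t(Critical) = 3.6031, t(Healthy) = 3.8809.
Expected weeks from Healthy to Mild: 3.8809.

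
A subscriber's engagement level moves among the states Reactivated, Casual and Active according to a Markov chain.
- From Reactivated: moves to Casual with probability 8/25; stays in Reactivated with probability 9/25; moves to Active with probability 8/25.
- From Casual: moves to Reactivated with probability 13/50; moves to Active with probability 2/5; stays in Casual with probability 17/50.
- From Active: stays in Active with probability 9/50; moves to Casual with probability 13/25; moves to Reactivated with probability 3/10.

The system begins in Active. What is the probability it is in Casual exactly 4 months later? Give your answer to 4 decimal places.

0.3883

Propagate the distribution vector 4 months from Active.
After 0 months: (0.0000, 0.0000, 1.0000)
After 1 month: (0.3000, 0.5200, 0.1800)
After 2 months: (0.2972, 0.3664, 0.3364)
After 3 months: (0.3032, 0.3946, 0.3022)
After 4 months: (0.3024, 0.3883, 0.3093)
P(in Casual after 4 months) = 0.3883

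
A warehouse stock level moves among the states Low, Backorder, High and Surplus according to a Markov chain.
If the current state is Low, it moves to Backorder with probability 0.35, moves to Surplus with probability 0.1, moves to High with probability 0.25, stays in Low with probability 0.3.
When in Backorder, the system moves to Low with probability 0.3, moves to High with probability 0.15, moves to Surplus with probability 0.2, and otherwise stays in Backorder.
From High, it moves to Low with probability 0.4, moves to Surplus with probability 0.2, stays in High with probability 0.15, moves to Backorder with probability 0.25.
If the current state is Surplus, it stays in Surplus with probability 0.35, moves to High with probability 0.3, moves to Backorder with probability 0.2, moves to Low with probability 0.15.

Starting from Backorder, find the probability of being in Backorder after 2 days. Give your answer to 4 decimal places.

0.3050

Propagate the distribution vector 2 days from Backorder.
After 0 days: (0.0000, 1.0000, 0.0000, 0.0000)
After 1 day: (0.3000, 0.3500, 0.1500, 0.2000)
After 2 days: (0.2850, 0.3050, 0.2100, 0.2000)
P(in Backorder after 2 days) = 0.3050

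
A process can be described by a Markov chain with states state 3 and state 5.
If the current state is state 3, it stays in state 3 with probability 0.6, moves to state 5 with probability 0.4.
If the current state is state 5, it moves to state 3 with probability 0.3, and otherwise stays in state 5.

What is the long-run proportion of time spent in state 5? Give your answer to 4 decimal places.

Let the stationary distribution be π with π = πP and π_1 + π_2 = 1.
π_1 = 0.6·π_1 + 0.3·π_2
Solving with the normalization constraint gives π = (0.4286, 0.5714).
So the stationary probability of state 5 is 0.5714.

0.5714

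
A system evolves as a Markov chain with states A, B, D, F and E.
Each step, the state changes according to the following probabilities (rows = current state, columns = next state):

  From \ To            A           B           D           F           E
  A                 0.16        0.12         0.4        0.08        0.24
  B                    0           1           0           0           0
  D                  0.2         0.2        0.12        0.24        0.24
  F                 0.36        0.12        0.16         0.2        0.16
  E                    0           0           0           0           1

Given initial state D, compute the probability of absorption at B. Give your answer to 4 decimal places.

Let h(s) be the probability of absorption at B starting from transient state s. Then h(B) = 1 and h(E) = 0. By first-step analysis:
h(A) = 0.16·h(A) + 0.12·1 + 0.4·h(D) + 0.08·h(F) + 0.24·0
h(D) = 0.2·h(A) + 0.2·1 + 0.12·h(D) + 0.24·h(F) + 0.24·0
h(F) = 0.36·h(A) + 0.12·1 + 0.16·h(D) + 0.2·h(F) + 0.16·0
Solving: h(A) = 0.3846, h(D) = 0.4260, h(F) = 0.4083.
Starting from D, the probability is 0.4260.

0.4260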